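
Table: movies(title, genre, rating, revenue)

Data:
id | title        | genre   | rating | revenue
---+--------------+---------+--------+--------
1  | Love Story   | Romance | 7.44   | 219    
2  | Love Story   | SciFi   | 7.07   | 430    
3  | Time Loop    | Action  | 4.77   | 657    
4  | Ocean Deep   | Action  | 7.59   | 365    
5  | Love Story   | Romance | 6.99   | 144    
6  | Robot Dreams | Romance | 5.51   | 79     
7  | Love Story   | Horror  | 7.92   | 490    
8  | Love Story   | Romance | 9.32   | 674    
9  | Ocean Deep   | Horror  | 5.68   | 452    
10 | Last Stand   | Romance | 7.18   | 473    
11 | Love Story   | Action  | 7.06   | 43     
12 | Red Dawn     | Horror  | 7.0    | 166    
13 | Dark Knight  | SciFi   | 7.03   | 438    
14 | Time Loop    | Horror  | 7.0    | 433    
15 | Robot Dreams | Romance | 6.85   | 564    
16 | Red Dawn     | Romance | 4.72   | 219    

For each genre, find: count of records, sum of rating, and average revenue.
SELECT genre,
       COUNT(*) as cnt,
       SUM(rating) as total_rating,
       AVG(revenue) as avg_revenue
FROM movies
GROUP BY genre

Result:
  Action: 3 records, 19.42 total rating, 355.00 avg revenue
  Horror: 4 records, 27.60 total rating, 385.25 avg revenue
  Romance: 7 records, 48.01 total rating, 338.86 avg revenue
  SciFi: 2 records, 14.10 total rating, 434.00 avg revenue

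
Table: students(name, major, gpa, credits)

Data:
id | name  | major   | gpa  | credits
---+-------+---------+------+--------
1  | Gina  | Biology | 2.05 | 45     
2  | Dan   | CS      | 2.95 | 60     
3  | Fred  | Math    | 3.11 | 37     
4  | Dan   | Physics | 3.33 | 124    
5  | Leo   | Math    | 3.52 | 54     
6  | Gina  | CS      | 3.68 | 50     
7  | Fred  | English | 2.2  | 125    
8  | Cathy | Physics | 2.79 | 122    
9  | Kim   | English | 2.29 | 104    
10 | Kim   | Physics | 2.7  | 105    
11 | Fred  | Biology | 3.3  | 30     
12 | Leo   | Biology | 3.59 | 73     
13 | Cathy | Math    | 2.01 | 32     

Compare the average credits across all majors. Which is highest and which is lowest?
SELECT major, AVG(credits)
FROM students
GROUP BY major
ORDER BY AVG(credits)

All groups:
  Math: 41.00
  Biology: 49.33
  CS: 55.00
  English: 114.50
  Physics: 117.00

Highest: Physics (117.00)
Lowest: Math (41.00)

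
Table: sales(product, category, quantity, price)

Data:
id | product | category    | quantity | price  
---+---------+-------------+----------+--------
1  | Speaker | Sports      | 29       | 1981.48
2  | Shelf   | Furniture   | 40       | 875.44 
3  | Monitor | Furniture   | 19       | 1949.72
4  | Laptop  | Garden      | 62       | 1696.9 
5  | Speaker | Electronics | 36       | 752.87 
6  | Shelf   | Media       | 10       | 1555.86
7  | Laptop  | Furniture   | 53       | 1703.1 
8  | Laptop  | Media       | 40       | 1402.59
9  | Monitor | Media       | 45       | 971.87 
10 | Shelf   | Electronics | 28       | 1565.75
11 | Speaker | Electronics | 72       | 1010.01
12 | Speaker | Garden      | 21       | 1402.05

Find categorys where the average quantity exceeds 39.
SELECT category, AVG(quantity)
FROM sales
GROUP BY category
HAVING AVG(quantity) > 39

Result:
  Electronics: avg=45.33
  Garden: avg=41.50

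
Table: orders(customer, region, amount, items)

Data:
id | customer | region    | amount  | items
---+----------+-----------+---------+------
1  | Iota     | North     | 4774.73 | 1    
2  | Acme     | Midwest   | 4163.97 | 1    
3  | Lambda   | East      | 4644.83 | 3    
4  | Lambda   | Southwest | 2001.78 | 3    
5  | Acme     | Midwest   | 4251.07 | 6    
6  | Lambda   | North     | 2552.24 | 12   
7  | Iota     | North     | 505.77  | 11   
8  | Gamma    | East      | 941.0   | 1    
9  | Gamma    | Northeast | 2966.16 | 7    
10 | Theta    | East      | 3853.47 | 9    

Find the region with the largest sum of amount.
SELECT region, SUM(amount) as val
FROM orders
GROUP BY region
ORDER BY val DESC
LIMIT 1

Result: East with sum(amount) = 9439.30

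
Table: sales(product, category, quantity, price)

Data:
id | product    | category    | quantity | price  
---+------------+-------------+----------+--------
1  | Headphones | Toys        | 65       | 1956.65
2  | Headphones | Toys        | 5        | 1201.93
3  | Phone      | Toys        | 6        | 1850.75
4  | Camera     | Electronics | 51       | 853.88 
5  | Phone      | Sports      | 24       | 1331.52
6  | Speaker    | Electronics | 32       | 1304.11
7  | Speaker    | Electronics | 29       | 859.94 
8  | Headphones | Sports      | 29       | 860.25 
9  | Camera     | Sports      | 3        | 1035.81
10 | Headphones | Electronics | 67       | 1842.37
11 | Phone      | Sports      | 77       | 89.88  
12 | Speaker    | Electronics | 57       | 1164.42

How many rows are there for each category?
SELECT category, COUNT(*) as count
FROM sales
GROUP BY category

Result:
  Electronics: 5
  Sports: 4
  Toys: 3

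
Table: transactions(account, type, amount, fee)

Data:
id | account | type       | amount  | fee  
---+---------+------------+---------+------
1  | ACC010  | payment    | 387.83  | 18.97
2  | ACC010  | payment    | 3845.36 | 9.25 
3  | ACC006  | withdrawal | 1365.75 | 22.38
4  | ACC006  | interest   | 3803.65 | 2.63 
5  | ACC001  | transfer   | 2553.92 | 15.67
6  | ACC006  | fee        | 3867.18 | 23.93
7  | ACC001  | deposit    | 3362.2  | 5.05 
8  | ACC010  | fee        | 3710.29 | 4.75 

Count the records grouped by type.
SELECT type, COUNT(*) as count
FROM transactions
GROUP BY type

Result:
  deposit: 1
  fee: 2
  interest: 1
  payment: 2
  transfer: 1
  withdrawal: 1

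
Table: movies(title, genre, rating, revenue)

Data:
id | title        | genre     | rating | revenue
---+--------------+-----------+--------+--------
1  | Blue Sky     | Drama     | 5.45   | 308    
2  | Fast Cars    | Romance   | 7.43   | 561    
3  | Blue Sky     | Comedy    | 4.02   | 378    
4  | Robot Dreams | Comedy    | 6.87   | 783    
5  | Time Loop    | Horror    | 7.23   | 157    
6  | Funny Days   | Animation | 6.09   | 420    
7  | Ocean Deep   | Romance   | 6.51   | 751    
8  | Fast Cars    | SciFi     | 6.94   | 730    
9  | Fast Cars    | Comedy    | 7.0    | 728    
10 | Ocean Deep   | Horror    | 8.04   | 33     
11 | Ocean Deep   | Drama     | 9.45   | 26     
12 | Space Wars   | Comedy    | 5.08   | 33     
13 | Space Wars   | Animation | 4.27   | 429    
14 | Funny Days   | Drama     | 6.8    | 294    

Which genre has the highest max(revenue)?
SELECT genre, MAX(revenue) as val
FROM movies
GROUP BY genre
ORDER BY val DESC
LIMIT 1

Result: Comedy with max(revenue) = 783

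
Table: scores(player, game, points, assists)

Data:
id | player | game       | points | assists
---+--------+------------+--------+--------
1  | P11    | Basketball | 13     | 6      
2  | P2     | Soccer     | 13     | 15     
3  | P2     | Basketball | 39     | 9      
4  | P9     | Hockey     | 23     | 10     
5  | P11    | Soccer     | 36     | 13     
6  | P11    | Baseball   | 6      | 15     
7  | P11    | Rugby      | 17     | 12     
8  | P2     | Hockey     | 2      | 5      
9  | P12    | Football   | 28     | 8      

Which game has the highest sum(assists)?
SELECT game, SUM(assists) as val
FROM scores
GROUP BY game
ORDER BY val DESC
LIMIT 1

Result: Soccer with sum(assists) = 28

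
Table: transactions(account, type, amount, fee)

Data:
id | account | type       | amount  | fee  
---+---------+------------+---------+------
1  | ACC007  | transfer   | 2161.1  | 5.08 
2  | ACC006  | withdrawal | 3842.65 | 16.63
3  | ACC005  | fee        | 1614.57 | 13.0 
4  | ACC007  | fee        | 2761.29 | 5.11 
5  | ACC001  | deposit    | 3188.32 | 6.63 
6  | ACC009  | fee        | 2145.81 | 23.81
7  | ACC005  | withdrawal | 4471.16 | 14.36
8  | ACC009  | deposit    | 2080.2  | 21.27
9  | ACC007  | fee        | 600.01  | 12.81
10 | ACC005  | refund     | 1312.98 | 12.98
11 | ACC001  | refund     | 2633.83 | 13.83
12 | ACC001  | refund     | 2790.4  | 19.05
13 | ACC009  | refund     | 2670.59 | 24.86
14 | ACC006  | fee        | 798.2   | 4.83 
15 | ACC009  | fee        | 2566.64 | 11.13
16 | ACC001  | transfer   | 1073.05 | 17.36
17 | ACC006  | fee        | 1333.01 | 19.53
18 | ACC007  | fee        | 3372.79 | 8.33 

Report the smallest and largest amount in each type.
SELECT type, MIN(amount), MAX(amount)
FROM transactions
GROUP BY type

Result:
  deposit: min=2080.20, max=3188.32
  fee: min=600.01, max=3372.79
  refund: min=1312.98, max=2790.40
  transfer: min=1073.05, max=2161.10
  withdrawal: min=3842.65, max=4471.16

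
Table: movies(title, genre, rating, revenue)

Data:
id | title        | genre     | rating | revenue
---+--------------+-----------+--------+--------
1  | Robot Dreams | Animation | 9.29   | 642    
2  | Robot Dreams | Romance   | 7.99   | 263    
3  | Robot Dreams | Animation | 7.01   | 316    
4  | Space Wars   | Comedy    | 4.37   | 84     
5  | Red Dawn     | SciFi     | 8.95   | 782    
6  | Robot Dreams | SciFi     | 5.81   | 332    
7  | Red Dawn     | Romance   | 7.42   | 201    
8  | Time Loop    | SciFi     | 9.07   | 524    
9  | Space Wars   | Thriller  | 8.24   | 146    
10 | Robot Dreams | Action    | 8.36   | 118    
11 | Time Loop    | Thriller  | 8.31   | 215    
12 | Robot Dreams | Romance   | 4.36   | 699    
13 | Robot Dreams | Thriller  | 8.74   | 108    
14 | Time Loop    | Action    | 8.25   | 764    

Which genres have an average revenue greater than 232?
SELECT genre, AVG(revenue)
FROM movies
GROUP BY genre
HAVING AVG(revenue) > 232

Result:
  Action: avg=441.00
  Animation: avg=479.00
  Romance: avg=387.67
  SciFi: avg=546.00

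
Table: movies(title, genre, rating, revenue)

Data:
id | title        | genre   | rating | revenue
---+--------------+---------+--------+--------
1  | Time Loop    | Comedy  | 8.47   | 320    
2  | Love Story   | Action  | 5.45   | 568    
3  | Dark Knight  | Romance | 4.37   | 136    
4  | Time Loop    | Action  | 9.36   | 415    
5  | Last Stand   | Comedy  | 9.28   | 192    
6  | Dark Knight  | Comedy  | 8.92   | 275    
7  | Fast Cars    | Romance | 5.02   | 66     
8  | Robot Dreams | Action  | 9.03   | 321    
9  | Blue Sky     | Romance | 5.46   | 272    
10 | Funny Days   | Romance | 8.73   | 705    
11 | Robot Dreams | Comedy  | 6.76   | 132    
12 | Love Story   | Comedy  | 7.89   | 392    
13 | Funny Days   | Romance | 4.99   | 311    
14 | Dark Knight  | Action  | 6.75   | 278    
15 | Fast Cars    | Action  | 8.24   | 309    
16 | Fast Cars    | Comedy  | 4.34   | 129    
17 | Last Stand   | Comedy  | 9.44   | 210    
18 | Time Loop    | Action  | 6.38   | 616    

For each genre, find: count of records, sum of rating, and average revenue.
SELECT genre,
       COUNT(*) as cnt,
       SUM(rating) as total_rating,
       AVG(revenue) as avg_revenue
FROM movies
GROUP BY genre

Result:
  Action: 6 records, 45.21 total rating, 417.83 avg revenue
  Comedy: 7 records, 55.10 total rating, 235.71 avg revenue
  Romance: 5 records, 28.57 total rating, 298.00 avg revenue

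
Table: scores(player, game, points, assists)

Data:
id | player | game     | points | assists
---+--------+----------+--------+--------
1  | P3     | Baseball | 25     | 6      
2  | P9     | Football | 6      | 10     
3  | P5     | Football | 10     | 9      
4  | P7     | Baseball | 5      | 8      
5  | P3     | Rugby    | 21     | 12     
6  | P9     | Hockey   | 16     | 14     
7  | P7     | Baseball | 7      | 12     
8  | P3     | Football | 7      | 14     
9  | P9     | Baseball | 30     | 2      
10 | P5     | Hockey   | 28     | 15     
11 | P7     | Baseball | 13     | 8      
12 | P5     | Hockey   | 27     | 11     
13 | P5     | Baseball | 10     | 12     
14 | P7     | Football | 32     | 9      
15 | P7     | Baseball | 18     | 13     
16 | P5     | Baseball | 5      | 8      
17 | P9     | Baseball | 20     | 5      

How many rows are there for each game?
SELECT game, COUNT(*) as count
FROM scores
GROUP BY game

Result:
  Baseball: 9
  Football: 4
  Hockey: 3
  Rugby: 1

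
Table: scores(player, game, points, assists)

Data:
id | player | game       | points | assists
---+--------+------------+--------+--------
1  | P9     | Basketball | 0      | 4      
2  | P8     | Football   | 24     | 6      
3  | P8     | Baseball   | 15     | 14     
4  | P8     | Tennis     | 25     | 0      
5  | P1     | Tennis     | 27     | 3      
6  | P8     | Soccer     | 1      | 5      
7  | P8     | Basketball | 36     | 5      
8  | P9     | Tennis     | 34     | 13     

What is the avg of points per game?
SELECT game, AVG(points) as result
FROM scores
GROUP BY game

Result:
  Baseball: 15.00
  Basketball: 18.00
  Football: 24.00
  Soccer: 1.00
  Tennis: 28.67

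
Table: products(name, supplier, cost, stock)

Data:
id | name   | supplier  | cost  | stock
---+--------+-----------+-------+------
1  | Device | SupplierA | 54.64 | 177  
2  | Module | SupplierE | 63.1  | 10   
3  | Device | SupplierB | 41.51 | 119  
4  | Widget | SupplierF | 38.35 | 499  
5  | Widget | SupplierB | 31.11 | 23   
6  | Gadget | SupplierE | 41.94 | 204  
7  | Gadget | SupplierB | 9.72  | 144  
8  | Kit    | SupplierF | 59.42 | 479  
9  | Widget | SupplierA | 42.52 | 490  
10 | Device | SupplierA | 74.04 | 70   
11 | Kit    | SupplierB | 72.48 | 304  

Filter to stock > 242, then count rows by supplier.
SELECT supplier, COUNT(*)
FROM products
WHERE stock > 242
GROUP BY supplier

Note: WHERE filters rows before grouping.

Result:
  SupplierA: 1
  SupplierB: 1
  SupplierF: 2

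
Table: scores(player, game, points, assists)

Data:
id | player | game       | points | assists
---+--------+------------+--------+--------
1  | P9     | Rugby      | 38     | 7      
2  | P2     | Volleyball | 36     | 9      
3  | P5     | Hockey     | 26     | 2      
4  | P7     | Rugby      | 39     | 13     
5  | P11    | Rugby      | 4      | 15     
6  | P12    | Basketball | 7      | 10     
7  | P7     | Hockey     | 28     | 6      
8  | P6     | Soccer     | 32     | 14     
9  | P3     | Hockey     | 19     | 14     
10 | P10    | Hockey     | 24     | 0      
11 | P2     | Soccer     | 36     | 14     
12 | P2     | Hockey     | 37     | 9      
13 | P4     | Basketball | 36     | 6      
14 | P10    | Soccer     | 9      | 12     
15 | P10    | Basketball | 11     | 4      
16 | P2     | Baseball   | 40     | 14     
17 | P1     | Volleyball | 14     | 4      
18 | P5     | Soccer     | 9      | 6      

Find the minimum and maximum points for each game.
SELECT game, MIN(points), MAX(points)
FROM scores
GROUP BY game

Result:
  Baseball: min=40, max=40
  Basketball: min=7, max=36
  Hockey: min=19, max=37
  Rugby: min=4, max=39
  Soccer: min=9, max=36
  Volleyball: min=14, max=36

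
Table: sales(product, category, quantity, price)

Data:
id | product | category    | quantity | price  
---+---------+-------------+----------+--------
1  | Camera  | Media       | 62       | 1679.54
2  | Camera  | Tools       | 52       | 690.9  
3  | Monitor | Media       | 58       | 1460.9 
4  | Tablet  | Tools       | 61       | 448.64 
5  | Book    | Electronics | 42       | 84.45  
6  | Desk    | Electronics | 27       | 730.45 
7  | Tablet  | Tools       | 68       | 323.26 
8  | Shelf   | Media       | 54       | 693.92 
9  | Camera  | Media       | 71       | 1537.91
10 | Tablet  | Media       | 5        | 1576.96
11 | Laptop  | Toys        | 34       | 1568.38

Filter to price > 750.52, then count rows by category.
SELECT category, COUNT(*)
FROM sales
WHERE price > 750.52
GROUP BY category

Note: WHERE filters rows before grouping.

Result:
  Media: 4
  Toys: 1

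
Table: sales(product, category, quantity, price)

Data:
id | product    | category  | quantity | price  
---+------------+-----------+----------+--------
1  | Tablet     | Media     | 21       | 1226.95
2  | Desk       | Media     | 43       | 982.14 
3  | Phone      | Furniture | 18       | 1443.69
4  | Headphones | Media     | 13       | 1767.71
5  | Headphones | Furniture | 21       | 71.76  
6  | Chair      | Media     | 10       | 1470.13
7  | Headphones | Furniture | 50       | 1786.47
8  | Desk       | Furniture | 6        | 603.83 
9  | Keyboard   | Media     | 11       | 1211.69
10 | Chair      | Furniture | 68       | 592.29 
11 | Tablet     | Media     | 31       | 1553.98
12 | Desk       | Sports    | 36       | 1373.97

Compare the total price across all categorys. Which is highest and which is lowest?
SELECT category, SUM(price)
FROM sales
GROUP BY category
ORDER BY SUM(price)

All groups:
  Sports: 1373.97
  Furniture: 4498.04
  Media: 8212.60

Highest: Media (8212.60)
Lowest: Sports (1373.97)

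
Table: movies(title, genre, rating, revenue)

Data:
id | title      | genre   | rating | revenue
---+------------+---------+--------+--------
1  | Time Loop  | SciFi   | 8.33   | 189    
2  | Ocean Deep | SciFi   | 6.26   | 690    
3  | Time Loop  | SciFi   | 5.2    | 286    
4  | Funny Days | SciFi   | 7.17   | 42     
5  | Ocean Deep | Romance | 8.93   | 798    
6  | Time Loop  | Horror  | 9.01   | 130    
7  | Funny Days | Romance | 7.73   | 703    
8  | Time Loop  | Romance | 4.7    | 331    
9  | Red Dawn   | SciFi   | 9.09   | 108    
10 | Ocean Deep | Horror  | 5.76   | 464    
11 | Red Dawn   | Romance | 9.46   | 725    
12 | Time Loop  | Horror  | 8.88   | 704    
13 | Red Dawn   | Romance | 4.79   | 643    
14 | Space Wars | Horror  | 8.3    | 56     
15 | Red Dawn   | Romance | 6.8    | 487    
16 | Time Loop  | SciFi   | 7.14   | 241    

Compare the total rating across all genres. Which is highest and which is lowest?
SELECT genre, SUM(rating)
FROM movies
GROUP BY genre
ORDER BY SUM(rating)

All groups:
  Horror: 31.95
  Romance: 42.41
  SciFi: 43.19

Highest: SciFi (43.19)
Lowest: Horror (31.95)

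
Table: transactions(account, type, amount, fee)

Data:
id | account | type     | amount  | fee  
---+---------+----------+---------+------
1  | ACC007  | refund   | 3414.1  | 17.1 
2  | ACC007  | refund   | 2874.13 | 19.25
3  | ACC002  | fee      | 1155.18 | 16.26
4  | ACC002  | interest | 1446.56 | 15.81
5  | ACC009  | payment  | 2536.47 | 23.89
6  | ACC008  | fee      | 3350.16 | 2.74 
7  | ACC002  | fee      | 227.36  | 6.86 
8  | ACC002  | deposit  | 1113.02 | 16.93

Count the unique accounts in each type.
SELECT type, COUNT(DISTINCT account)
FROM transactions
GROUP BY type

Result:
  deposit: 1 distinct
  fee: 2 distinct
  interest: 1 distinct
  payment: 1 distinct
  refund: 1 distinct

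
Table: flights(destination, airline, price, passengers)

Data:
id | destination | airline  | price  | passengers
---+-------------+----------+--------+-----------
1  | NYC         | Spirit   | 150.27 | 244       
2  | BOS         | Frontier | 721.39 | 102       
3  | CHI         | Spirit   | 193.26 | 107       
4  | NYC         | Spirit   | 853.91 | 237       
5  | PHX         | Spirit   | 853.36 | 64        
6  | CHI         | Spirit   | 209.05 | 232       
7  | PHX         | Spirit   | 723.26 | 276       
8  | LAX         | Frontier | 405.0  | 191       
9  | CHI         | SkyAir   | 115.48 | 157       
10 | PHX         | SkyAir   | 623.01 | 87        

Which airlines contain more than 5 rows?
SELECT airline, COUNT(*) as cnt
FROM flights
GROUP BY airline
HAVING COUNT(*) > 5

Result:
  Spirit: 6

Note: HAVING filters groups after aggregation, WHERE filters rows before.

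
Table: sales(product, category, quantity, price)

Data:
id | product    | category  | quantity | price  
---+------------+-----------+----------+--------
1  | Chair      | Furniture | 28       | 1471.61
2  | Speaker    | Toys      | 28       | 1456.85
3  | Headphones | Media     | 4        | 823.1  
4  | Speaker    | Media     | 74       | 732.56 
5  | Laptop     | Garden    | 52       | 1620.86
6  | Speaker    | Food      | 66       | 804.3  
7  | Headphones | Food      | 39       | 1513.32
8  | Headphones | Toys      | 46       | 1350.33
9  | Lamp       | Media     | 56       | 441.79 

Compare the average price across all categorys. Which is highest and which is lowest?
SELECT category, AVG(price)
FROM sales
GROUP BY category
ORDER BY AVG(price)

All groups:
  Media: 665.82
  Food: 1158.81
  Toys: 1403.59
  Furniture: 1471.61
  Garden: 1620.86

Highest: Garden (1620.86)
Lowest: Media (665.82)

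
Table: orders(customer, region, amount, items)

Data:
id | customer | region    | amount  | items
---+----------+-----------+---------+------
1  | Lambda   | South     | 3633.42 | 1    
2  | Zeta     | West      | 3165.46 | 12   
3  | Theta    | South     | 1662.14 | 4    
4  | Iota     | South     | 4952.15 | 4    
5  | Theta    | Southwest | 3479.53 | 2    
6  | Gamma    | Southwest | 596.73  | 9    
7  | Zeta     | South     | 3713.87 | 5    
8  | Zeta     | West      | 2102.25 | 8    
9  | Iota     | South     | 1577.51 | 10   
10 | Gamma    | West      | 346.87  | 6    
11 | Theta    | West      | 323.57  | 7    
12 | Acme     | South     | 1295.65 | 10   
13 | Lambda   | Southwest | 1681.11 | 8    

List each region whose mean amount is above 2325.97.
SELECT region, AVG(amount)
FROM orders
GROUP BY region
HAVING AVG(amount) > 2325.97

Result:
  South: avg=2805.79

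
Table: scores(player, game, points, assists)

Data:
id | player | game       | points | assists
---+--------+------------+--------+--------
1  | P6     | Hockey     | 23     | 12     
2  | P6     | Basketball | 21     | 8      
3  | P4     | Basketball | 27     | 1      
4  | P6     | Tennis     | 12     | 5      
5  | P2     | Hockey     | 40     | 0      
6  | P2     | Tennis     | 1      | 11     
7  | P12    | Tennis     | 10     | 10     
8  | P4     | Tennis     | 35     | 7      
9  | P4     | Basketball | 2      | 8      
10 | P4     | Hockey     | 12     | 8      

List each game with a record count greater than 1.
SELECT game, COUNT(*) as cnt
FROM scores
GROUP BY game
HAVING COUNT(*) > 1

Result:
  Basketball: 3
  Hockey: 3
  Tennis: 4

Note: HAVING filters groups after aggregation, WHERE filters rows before.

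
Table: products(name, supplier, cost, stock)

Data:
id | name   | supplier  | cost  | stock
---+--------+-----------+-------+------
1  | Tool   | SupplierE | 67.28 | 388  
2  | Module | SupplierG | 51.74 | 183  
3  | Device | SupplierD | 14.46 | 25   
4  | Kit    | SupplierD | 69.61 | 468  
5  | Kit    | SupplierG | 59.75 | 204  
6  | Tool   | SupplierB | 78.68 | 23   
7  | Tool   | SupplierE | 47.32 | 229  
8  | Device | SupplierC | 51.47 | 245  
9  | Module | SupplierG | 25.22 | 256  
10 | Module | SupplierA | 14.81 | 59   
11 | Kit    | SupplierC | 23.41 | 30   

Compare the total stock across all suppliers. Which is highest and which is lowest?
SELECT supplier, SUM(stock)
FROM products
GROUP BY supplier
ORDER BY SUM(stock)

All groups:
  SupplierB: 23
  SupplierA: 59
  SupplierC: 275
  SupplierD: 493
  SupplierE: 617
  SupplierG: 643

Highest: SupplierG (643)
Lowest: SupplierB (23)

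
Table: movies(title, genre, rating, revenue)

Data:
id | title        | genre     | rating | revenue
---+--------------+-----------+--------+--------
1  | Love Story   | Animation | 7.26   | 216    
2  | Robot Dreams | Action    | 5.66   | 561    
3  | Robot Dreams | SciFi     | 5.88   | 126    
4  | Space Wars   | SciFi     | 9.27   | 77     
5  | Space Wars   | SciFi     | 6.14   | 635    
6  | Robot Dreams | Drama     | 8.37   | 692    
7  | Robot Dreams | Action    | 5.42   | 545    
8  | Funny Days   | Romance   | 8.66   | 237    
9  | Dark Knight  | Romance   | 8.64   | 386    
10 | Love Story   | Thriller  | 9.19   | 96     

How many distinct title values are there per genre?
SELECT genre, COUNT(DISTINCT title)
FROM movies
GROUP BY genre

Result:
  Action: 1 distinct
  Animation: 1 distinct
  Drama: 1 distinct
  Romance: 2 distinct
  SciFi: 2 distinct
  Thriller: 1 distinct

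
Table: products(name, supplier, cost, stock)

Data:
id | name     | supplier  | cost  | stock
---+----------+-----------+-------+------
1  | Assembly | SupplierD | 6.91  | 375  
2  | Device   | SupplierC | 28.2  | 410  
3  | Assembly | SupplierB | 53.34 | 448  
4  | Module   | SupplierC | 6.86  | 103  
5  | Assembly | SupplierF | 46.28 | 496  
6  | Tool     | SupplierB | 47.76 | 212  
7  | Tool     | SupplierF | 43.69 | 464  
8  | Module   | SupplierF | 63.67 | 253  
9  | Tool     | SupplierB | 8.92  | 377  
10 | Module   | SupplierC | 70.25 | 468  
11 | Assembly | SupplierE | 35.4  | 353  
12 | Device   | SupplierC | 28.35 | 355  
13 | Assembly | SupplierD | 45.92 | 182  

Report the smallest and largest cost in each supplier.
SELECT supplier, MIN(cost), MAX(cost)
FROM products
GROUP BY supplier

Result:
  SupplierB: min=8.92, max=53.34
  SupplierC: min=6.86, max=70.25
  SupplierD: min=6.91, max=45.92
  SupplierE: min=35.40, max=35.40
  SupplierF: min=43.69, max=63.67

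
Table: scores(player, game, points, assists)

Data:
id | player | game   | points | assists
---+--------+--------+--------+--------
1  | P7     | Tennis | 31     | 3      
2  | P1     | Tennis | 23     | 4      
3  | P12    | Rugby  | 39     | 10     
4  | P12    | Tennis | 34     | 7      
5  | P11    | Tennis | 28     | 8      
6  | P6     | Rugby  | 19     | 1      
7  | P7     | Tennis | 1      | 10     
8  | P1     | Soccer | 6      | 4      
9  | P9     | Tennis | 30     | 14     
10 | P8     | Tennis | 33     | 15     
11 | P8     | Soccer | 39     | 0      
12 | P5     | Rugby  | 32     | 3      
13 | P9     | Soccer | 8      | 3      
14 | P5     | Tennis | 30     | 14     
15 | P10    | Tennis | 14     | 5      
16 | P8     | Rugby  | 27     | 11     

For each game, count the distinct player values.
SELECT game, COUNT(DISTINCT player)
FROM scores
GROUP BY game

Result:
  Rugby: 4 distinct
  Soccer: 3 distinct
  Tennis: 8 distinct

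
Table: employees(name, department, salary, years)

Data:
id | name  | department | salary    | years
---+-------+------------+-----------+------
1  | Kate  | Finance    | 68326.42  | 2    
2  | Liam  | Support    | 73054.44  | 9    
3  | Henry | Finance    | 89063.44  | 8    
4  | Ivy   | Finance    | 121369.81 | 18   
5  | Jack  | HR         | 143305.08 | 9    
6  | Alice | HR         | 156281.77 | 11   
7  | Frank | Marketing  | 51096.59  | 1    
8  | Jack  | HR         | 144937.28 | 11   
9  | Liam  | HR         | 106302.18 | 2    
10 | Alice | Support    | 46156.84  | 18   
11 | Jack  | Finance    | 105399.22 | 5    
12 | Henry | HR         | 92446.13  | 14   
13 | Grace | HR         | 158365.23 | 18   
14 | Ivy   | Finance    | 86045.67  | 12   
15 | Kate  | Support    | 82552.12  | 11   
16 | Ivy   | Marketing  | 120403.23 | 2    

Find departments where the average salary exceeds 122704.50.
SELECT department, AVG(salary)
FROM employees
GROUP BY department
HAVING AVG(salary) > 122704.50

Result:
  HR: avg=133606.28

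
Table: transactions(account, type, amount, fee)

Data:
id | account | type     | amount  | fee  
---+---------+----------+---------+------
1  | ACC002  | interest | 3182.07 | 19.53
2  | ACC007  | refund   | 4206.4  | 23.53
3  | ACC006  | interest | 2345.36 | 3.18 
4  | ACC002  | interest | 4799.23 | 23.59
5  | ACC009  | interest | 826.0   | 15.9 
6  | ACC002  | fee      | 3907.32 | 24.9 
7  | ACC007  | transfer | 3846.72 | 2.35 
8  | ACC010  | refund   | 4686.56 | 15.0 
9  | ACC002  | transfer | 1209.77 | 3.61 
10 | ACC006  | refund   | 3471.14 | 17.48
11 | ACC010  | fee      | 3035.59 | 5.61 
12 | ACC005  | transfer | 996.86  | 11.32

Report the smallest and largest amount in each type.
SELECT type, MIN(amount), MAX(amount)
FROM transactions
GROUP BY type

Result:
  fee: min=3035.59, max=3907.32
  interest: min=826.00, max=4799.23
  refund: min=3471.14, max=4686.56
  transfer: min=996.86, max=3846.72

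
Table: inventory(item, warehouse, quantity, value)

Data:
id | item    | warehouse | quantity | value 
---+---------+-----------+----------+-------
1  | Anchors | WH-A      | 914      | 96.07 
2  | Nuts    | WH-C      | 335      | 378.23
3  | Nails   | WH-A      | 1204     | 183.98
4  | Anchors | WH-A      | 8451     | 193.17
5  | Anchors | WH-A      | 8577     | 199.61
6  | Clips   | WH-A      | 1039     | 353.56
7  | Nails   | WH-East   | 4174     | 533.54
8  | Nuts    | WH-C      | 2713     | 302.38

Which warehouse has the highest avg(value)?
SELECT warehouse, AVG(value) as val
FROM inventory
GROUP BY warehouse
ORDER BY val DESC
LIMIT 1

Result: WH-East with avg(value) = 533.54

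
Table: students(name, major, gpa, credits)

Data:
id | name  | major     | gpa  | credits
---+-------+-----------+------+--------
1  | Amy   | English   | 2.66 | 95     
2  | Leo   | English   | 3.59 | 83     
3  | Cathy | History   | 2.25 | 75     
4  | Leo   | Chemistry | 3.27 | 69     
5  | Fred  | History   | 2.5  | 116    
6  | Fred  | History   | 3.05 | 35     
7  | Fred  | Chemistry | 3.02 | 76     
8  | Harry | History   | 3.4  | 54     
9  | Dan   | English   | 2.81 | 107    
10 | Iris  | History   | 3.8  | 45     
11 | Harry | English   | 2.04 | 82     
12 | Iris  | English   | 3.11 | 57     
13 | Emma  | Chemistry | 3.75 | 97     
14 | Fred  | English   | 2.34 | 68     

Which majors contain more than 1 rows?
SELECT major, COUNT(*) as cnt
FROM students
GROUP BY major
HAVING COUNT(*) > 1

Result:
  Chemistry: 3
  English: 6
  History: 5

Note: HAVING filters groups after aggregation, WHERE filters rows before.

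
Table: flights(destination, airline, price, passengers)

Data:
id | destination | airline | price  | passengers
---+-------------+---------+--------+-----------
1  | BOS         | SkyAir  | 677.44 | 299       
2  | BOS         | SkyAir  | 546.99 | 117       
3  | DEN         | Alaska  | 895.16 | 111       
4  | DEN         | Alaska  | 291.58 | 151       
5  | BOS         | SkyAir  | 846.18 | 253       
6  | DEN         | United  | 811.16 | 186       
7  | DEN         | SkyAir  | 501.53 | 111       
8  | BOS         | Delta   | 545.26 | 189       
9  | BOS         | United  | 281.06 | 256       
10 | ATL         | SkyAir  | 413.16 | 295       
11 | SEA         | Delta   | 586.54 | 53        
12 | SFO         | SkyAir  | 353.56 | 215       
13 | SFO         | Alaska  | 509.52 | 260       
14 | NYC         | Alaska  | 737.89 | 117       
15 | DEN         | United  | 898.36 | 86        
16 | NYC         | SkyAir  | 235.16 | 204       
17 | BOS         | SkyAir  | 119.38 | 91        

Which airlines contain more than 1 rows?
SELECT airline, COUNT(*) as cnt
FROM flights
GROUP BY airline
HAVING COUNT(*) > 1

Result:
  Alaska: 4
  Delta: 2
  SkyAir: 8
  United: 3

Note: HAVING filters groups after aggregation, WHERE filters rows before.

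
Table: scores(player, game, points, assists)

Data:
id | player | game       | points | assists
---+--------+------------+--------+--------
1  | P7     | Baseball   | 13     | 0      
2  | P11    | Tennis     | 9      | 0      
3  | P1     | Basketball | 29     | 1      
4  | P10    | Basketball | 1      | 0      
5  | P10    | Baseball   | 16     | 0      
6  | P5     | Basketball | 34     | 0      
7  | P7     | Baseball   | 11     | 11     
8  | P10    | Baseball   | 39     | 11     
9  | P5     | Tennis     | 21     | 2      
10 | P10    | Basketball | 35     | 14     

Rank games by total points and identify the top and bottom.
SELECT game, SUM(points)
FROM scores
GROUP BY game
ORDER BY SUM(points)

All groups:
  Tennis: 30
  Baseball: 79
  Basketball: 99

Highest: Basketball (99)
Lowest: Tennis (30)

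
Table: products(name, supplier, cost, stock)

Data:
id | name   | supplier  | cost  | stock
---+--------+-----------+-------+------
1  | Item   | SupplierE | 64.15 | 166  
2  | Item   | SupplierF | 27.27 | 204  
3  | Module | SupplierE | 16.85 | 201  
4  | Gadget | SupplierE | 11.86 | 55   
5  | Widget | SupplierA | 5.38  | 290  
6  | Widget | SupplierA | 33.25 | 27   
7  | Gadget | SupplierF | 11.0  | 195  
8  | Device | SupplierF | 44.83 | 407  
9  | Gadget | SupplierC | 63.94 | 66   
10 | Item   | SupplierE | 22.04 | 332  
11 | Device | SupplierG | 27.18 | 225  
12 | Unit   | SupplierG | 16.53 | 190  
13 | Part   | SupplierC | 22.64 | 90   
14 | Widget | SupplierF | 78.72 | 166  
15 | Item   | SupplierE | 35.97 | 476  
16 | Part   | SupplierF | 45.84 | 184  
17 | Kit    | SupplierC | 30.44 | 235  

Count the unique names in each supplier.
SELECT supplier, COUNT(DISTINCT name)
FROM products
GROUP BY supplier

Result:
  SupplierA: 1 distinct
  SupplierC: 3 distinct
  SupplierE: 3 distinct
  SupplierF: 5 distinct
  SupplierG: 2 distinct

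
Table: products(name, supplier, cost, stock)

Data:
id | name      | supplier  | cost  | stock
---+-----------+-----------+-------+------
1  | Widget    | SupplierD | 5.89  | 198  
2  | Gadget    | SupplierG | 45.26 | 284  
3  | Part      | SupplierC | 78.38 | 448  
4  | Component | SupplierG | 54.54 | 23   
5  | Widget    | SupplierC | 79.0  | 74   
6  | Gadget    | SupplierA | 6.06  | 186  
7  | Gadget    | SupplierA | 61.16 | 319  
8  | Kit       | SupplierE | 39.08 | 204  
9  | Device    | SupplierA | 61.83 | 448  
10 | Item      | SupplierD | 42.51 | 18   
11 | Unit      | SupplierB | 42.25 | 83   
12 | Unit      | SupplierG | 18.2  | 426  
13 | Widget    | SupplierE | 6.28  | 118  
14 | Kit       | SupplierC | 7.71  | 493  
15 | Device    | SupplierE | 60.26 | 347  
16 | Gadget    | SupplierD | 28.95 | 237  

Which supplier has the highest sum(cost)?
SELECT supplier, SUM(cost) as val
FROM products
GROUP BY supplier
ORDER BY val DESC
LIMIT 1

Result: SupplierC with sum(cost) = 165.09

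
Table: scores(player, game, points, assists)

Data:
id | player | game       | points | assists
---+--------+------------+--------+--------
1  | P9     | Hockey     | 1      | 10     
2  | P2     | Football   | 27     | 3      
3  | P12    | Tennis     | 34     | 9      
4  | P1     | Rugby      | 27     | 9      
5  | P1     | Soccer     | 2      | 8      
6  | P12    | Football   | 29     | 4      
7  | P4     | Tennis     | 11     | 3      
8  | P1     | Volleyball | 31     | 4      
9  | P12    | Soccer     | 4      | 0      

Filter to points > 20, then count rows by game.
SELECT game, COUNT(*)
FROM scores
WHERE points > 20
GROUP BY game

Note: WHERE filters rows before grouping.

Result:
  Football: 2
  Rugby: 1
  Tennis: 1
  Volleyball: 1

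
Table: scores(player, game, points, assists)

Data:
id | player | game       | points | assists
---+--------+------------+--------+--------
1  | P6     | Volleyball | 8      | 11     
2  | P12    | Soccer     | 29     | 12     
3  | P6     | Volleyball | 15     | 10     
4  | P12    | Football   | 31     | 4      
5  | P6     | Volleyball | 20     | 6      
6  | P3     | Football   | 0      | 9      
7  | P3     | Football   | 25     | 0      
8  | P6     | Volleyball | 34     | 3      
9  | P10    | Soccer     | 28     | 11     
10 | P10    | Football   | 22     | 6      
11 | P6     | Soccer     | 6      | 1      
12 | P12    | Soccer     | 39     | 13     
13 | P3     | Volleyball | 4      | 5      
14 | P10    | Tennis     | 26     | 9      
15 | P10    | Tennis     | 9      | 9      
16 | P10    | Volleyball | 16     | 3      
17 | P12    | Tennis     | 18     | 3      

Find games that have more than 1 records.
SELECT game, COUNT(*) as cnt
FROM scores
GROUP BY game
HAVING COUNT(*) > 1

Result:
  Football: 4
  Soccer: 4
  Tennis: 3
  Volleyball: 6

Note: HAVING filters groups after aggregation, WHERE filters rows before.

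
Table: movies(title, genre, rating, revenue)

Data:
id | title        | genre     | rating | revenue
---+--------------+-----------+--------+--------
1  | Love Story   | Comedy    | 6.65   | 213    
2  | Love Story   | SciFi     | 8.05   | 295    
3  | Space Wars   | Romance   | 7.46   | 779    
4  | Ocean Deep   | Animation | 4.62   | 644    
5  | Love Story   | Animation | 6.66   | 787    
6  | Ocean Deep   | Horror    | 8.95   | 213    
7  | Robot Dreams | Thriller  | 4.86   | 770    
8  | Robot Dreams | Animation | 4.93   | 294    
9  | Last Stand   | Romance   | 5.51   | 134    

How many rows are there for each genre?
SELECT genre, COUNT(*) as count
FROM movies
GROUP BY genre

Result:
  Animation: 3
  Comedy: 1
  Horror: 1
  Romance: 2
  SciFi: 1
  Thriller: 1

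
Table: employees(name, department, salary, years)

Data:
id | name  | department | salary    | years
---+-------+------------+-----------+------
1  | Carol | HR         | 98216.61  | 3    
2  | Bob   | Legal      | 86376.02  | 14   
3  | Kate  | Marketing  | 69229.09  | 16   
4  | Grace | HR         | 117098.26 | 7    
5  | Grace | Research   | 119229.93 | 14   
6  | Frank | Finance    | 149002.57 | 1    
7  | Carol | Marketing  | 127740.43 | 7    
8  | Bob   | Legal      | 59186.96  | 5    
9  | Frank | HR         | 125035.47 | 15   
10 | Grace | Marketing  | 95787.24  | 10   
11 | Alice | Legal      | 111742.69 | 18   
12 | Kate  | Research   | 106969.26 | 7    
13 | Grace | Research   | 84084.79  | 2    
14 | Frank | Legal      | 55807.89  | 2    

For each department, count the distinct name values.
SELECT department, COUNT(DISTINCT name)
FROM employees
GROUP BY department

Result:
  Finance: 1 distinct
  HR: 3 distinct
  Legal: 3 distinct
  Marketing: 3 distinct
  Research: 2 distinct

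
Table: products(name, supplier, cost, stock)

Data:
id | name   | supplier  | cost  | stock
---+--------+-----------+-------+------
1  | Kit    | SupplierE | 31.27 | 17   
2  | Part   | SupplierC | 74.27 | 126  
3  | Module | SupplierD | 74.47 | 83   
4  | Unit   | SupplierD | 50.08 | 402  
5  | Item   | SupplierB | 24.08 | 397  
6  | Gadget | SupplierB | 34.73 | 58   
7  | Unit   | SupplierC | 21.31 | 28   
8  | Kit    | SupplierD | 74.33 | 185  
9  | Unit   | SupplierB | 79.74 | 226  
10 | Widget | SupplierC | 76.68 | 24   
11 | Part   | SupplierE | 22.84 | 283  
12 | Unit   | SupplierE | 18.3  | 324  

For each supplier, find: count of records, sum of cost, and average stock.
SELECT supplier,
       COUNT(*) as cnt,
       SUM(cost) as total_cost,
       AVG(stock) as avg_stock
FROM products
GROUP BY supplier

Result:
  SupplierB: 3 records, 138.55 total cost, 227.00 avg stock
  SupplierC: 3 records, 172.26 total cost, 59.33 avg stock
  SupplierD: 3 records, 198.88 total cost, 223.33 avg stock
  SupplierE: 3 records, 72.41 total cost, 208.00 avg stock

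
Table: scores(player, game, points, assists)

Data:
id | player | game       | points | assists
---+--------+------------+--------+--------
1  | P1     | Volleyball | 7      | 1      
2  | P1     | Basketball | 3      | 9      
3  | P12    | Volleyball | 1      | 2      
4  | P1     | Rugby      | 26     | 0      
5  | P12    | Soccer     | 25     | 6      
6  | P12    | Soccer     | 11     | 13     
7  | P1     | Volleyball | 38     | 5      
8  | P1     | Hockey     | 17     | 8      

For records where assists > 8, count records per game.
SELECT game, COUNT(*)
FROM scores
WHERE assists > 8
GROUP BY game

Note: WHERE filters rows before grouping.

Result:
  Basketball: 1
  Soccer: 1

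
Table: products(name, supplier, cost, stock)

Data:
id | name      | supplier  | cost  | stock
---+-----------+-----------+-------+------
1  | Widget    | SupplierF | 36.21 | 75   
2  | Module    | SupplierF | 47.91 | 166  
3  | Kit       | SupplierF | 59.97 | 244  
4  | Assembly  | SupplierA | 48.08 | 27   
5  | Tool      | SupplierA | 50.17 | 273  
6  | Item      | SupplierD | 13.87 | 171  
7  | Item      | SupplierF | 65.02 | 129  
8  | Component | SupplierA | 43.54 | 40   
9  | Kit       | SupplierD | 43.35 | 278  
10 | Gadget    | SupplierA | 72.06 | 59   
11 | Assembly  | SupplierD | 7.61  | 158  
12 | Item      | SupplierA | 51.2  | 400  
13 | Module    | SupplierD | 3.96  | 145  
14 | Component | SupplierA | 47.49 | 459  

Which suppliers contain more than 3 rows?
SELECT supplier, COUNT(*) as cnt
FROM products
GROUP BY supplier
HAVING COUNT(*) > 3

Result:
  SupplierA: 6
  SupplierD: 4
  SupplierF: 4

Note: HAVING filters groups after aggregation, WHERE filters rows before.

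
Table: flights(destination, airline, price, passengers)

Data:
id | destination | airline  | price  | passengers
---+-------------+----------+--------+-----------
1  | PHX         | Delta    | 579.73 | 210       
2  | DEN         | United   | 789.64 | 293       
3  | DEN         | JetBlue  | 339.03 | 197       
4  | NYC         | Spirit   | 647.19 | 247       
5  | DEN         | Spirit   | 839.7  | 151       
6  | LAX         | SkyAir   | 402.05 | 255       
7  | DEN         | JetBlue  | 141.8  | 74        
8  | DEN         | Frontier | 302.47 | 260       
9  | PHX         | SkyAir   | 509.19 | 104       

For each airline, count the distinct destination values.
SELECT airline, COUNT(DISTINCT destination)
FROM flights
GROUP BY airline

Result:
  Delta: 1 distinct
  Frontier: 1 distinct
  JetBlue: 1 distinct
  SkyAir: 2 distinct
  Spirit: 2 distinct
  United: 1 distinct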